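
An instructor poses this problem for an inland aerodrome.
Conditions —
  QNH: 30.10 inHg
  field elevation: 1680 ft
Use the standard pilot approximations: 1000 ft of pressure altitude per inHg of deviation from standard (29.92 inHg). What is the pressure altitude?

1500 ft

Pressure correction = (29.92 − 30.10) × 1000 = -180 ft.
Pressure altitude = 1680 + (-180) = 1500 ft.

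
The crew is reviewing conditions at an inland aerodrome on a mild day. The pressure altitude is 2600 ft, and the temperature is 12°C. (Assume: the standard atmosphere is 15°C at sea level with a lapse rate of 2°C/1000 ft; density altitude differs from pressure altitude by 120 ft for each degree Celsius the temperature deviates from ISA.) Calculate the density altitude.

ISA temperature at 2600 ft = 15 − 2 × (2600/1000) = 9.8°C.
ISA deviation = 12 − 9.8 = +2.2°C.
Density altitude = 2600 + 120 × (2.2) = 2600 + (+264) = 2864 ft.

2864 ft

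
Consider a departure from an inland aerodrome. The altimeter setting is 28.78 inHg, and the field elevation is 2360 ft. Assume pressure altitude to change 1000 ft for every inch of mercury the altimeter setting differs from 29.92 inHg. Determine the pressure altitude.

3500 ft

Pressure correction = (29.92 − 28.78) × 1000 = +1140 ft.
Pressure altitude = 2360 + (+1140) = 3500 ft.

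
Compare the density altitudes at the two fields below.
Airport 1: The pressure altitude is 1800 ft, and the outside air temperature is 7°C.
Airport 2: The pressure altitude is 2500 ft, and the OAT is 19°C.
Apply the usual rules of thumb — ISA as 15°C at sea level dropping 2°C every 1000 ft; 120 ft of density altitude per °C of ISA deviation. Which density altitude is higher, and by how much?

Airport 1: ISA temp = 11.4°C, deviation -4.4°C, DA = 1800 + 120 × (-4.4) = 1272 ft.
Airport 2: ISA temp = 10°C, deviation +9°C, DA = 2500 + 120 × 9 = 3580 ft.
Airport 2 is higher by 3580 − 1272 = 2308 ft.

Airport 2 by 2308 ft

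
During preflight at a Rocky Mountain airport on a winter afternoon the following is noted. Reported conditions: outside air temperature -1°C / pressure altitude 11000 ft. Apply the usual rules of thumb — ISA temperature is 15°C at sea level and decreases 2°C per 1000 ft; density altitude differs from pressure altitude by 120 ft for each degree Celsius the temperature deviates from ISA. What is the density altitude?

ISA temperature at 11000 ft = 15 − 2 × (11000/1000) = -7°C.
ISA deviation = -1 − (-7) = +6°C.
Density altitude = 11000 + 120 × (6) = 11000 + (+720) = 11720 ft.

11720 ft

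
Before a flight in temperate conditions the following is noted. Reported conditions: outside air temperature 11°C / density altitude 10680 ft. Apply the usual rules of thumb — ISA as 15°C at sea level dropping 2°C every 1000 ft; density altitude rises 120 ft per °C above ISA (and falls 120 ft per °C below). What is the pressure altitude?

DA = PA + 120 × (OAT − (15 − 2·PA/1000)) = PA + 120·OAT − 1800 + 0.24·PA = 1.24·PA + 120·OAT − 1800.
So 1.24·PA = 10680 − 120 × 11 + 1800 = 11160.
PA = 11160 / 1.24 = 9000 ft.

9000 ft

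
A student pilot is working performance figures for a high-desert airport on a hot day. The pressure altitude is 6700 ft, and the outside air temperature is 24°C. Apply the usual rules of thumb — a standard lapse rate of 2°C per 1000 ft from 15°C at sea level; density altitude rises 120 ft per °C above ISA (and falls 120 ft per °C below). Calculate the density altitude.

ISA temperature at 6700 ft = 15 − 2 × (6700/1000) = 1.6°C.
ISA deviation = 24 − 1.6 = +22.4°C.
Density altitude = 6700 + 120 × (22.4) = 6700 + (+2688) = 9388 ft.

9388 ft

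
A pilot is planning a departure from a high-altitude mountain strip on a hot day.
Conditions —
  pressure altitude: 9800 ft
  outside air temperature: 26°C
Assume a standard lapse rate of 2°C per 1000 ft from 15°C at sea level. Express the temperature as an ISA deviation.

ISA+30.6°C

ISA temperature at 9800 ft = 15 − 2 × (9800/1000) = -4.6°C.
Deviation = OAT − ISA = 26 − (-4.6) = +30.6°C.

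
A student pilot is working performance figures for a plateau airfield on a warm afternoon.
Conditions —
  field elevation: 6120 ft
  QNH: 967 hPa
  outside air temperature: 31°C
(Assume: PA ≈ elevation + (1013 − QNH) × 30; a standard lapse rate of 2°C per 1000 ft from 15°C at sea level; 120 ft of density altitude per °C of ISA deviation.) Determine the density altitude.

11220 ft

Pressure altitude = 6120 + (1013 − 967) × 30 = 6120 + (+1380) = 7500 ft.
ISA temperature at 7500 ft = 15 − 2 × (7500/1000) = 0°C.
ISA deviation = 31 − 0 = +31°C.
Density altitude = 7500 + 120 × (31) = 11220 ft.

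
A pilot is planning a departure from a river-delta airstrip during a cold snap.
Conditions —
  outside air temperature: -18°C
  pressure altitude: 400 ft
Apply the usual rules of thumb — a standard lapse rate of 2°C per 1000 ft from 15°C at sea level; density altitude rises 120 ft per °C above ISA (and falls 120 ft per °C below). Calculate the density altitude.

-3464 ft

ISA temperature at 400 ft = 15 − 2 × (400/1000) = 14.2°C.
ISA deviation = -18 − 14.2 = -32.2°C.
Density altitude = 400 + 120 × (-32.2) = 400 + (-3864) = -3464 ft.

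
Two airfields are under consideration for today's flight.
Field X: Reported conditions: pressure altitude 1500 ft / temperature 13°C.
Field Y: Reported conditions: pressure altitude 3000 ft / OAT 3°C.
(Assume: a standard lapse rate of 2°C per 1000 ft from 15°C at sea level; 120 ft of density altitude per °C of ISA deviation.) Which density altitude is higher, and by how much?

Field Y by 660 ft

Field X: ISA temp = 12°C, deviation +1°C, DA = 1500 + 120 × 1 = 1620 ft.
Field Y: ISA temp = 9°C, deviation -6°C, DA = 3000 + 120 × (-6) = 2280 ft.
Field Y is higher by 2280 − 1620 = 660 ft.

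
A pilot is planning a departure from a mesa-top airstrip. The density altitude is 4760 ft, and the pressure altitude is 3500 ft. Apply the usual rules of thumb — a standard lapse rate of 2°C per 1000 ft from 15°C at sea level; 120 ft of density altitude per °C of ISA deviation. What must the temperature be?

Density altitude − pressure altitude = 4760 − 3500 = +1260 ft.
At 120 ft/°C that is an ISA deviation of 1260/120 = +10.5°C.
ISA temperature at 3500 ft = 15 − 2 × (3500/1000) = 8°C.
OAT = ISA + deviation = 8 + (+10.5) = 18.5°C.

18.5°C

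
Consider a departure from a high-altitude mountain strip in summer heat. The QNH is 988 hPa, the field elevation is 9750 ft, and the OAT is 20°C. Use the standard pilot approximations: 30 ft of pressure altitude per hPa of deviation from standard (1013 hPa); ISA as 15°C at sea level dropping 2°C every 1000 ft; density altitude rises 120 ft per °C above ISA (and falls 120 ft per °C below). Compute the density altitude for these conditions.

Pressure altitude = 9750 + (1013 − 988) × 30 = 9750 + (+750) = 10500 ft.
ISA temperature at 10500 ft = 15 − 2 × (10500/1000) = -6°C.
ISA deviation = 20 − (-6) = +26°C.
Density altitude = 10500 + 120 × (26) = 13620 ft.

13620 ft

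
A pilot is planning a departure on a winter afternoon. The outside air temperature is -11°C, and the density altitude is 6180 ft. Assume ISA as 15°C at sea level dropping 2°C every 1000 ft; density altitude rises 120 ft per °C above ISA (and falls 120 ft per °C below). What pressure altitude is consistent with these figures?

7500 ft

DA = PA + 120 × (OAT − (15 − 2·PA/1000)) = PA + 120·OAT − 1800 + 0.24·PA = 1.24·PA + 120·OAT − 1800.
So 1.24·PA = 6180 − 120 × (-11) + 1800 = 9300.
PA = 9300 / 1.24 = 7500 ft.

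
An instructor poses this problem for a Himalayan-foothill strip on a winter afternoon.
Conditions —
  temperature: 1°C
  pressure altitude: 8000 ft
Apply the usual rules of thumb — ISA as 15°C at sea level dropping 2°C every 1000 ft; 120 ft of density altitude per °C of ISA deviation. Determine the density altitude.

8240 ft

ISA temperature at 8000 ft = 15 − 2 × (8000/1000) = -1°C.
ISA deviation = 1 − (-1) = +2°C.
Density altitude = 8000 + 120 × (2) = 8000 + (+240) = 8240 ft.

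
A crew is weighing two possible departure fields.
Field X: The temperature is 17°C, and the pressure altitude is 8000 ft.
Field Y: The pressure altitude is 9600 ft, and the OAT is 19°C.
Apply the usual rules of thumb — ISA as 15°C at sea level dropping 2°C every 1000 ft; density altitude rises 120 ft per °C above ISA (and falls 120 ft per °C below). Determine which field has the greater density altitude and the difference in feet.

Field X: ISA temp = -1°C, deviation +18°C, DA = 8000 + 120 × 18 = 10160 ft.
Field Y: ISA temp = -4.2°C, deviation +23.2°C, DA = 9600 + 120 × 23.2 = 12384 ft.
Field Y is higher by 12384 − 10160 = 2224 ft.

Field Y by 2224 ft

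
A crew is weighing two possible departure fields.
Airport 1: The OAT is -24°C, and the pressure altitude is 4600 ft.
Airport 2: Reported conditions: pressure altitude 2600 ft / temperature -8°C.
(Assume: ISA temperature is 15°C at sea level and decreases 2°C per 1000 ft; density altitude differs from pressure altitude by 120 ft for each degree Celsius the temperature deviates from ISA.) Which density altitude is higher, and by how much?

Airport 1 by 560 ft

Airport 1: ISA temp = 5.8°C, deviation -29.8°C, DA = 4600 + 120 × (-29.8) = 1024 ft.
Airport 2: ISA temp = 9.8°C, deviation -17.8°C, DA = 2600 + 120 × (-17.8) = 464 ft.
Airport 1 is higher by 1024 − 464 = 560 ft.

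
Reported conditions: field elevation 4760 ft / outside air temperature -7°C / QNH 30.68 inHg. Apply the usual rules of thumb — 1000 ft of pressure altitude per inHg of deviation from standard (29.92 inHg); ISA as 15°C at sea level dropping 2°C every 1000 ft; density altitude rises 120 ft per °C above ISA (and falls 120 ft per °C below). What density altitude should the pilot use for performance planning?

Pressure altitude = 4760 + (29.92 − 30.68) × 1000 = 4760 + (-760) = 4000 ft.
ISA temperature at 4000 ft = 15 − 2 × (4000/1000) = 7°C.
ISA deviation = -7 − 7 = -14°C.
Density altitude = 4000 + 120 × (-14) = 2320 ft.

2320 ft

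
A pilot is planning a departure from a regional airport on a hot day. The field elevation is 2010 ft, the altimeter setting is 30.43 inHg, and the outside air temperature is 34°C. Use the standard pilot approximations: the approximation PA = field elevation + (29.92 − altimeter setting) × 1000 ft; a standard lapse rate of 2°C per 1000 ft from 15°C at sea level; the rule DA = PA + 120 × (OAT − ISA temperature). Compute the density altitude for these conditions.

Pressure altitude = 2010 + (29.92 − 30.43) × 1000 = 2010 + (-510) = 1500 ft.
ISA temperature at 1500 ft = 15 − 2 × (1500/1000) = 12°C.
ISA deviation = 34 − 12 = +22°C.
Density altitude = 1500 + 120 × (22) = 4140 ft.

4140 ft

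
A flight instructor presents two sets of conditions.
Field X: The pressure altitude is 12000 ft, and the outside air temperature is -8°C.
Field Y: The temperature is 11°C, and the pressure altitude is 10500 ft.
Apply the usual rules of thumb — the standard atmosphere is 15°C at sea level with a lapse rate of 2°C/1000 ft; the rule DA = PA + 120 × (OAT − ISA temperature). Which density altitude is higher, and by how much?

Field X: ISA temp = -9°C, deviation +1°C, DA = 12000 + 120 × 1 = 12120 ft.
Field Y: ISA temp = -6°C, deviation +17°C, DA = 10500 + 120 × 17 = 12540 ft.
Field Y is higher by 12540 − 12120 = 420 ft.

Field Y by 420 ft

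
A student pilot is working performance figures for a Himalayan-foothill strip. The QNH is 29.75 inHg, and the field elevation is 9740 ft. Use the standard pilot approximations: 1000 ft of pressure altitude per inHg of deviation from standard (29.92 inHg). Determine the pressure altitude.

Pressure correction = (29.92 − 29.75) × 1000 = +170 ft.
Pressure altitude = 9740 + (+170) = 9910 ft.

9910 ft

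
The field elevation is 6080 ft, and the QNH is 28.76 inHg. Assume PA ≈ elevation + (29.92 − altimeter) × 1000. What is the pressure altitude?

7240 ft

Pressure correction = (29.92 − 28.76) × 1000 = +1160 ft.
Pressure altitude = 6080 + (+1160) = 7240 ft.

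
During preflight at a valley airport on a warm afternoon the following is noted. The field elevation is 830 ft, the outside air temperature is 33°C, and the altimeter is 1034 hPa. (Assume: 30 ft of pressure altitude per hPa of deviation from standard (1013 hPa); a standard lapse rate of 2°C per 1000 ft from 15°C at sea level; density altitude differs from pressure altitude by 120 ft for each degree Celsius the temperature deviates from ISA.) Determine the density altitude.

Pressure altitude = 830 + (1013 − 1034) × 30 = 830 + (-630) = 200 ft.
ISA temperature at 200 ft = 15 − 2 × (200/1000) = 14.6°C.
ISA deviation = 33 − 14.6 = +18.4°C.
Density altitude = 200 + 120 × (18.4) = 2408 ft.

2408 ft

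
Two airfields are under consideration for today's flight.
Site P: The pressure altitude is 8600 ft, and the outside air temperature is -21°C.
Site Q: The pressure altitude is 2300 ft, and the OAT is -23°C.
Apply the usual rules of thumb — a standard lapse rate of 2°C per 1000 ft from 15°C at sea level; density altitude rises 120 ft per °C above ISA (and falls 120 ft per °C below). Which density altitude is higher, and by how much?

Site P by 8052 ft

Site P: ISA temp = -2.2°C, deviation -18.8°C, DA = 8600 + 120 × (-18.8) = 6344 ft.
Site Q: ISA temp = 10.4°C, deviation -33.4°C, DA = 2300 + 120 × (-33.4) = -1708 ft.
Site P is higher by 6344 − (-1708) = 8052 ft.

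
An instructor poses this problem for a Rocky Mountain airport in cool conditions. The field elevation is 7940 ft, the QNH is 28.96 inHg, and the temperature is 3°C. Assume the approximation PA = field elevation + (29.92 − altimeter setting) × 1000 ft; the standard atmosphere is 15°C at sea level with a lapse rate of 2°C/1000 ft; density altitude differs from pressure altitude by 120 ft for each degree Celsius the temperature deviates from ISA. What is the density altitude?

9596 ft

Pressure altitude = 7940 + (29.92 − 28.96) × 1000 = 7940 + (+960) = 8900 ft.
ISA temperature at 8900 ft = 15 − 2 × (8900/1000) = -2.8°C.
ISA deviation = 3 − (-2.8) = +5.8°C.
Density altitude = 8900 + 120 × (5.8) = 9596 ft.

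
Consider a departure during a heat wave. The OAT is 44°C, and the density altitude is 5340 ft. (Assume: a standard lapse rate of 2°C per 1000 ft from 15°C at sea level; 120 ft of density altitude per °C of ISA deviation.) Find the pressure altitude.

1500 ft

DA = PA + 120 × (OAT − (15 − 2·PA/1000)) = PA + 120·OAT − 1800 + 0.24·PA = 1.24·PA + 120·OAT − 1800.
So 1.24·PA = 5340 − 120 × 44 + 1800 = 1860.
PA = 1860 / 1.24 = 1500 ft.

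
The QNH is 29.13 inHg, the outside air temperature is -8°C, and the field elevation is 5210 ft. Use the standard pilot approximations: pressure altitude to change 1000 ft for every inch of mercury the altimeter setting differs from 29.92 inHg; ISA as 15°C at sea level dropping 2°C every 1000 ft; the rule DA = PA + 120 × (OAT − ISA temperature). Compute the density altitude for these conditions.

4680 ft

Pressure altitude = 5210 + (29.92 − 29.13) × 1000 = 5210 + (+790) = 6000 ft.
ISA temperature at 6000 ft = 15 − 2 × (6000/1000) = 3°C.
ISA deviation = -8 − 3 = -11°C.
Density altitude = 6000 + 120 × (-11) = 4680 ft.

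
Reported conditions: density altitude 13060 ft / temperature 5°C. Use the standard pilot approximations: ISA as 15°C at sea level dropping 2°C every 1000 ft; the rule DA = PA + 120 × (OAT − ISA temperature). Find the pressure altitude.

11500 ft

DA = PA + 120 × (OAT − (15 − 2·PA/1000)) = PA + 120·OAT − 1800 + 0.24·PA = 1.24·PA + 120·OAT − 1800.
So 1.24·PA = 13060 − 120 × 5 + 1800 = 14260.
PA = 14260 / 1.24 = 11500 ft.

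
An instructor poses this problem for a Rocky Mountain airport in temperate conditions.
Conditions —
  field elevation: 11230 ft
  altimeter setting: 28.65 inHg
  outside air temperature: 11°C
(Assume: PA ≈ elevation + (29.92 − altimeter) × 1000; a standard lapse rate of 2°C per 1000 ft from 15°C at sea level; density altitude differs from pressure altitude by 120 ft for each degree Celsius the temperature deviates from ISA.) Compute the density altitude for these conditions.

Pressure altitude = 11230 + (29.92 − 28.65) × 1000 = 11230 + (+1270) = 12500 ft.
ISA temperature at 12500 ft = 15 − 2 × (12500/1000) = -10°C.
ISA deviation = 11 − (-10) = +21°C.
Density altitude = 12500 + 120 × (21) = 15020 ft.

15020 ft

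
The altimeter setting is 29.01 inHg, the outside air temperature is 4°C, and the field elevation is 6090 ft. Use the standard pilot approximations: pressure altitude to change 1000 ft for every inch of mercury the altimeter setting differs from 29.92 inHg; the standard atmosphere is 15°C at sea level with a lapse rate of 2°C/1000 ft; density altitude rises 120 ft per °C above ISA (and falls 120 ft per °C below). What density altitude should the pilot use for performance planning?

Pressure altitude = 6090 + (29.92 − 29.01) × 1000 = 6090 + (+910) = 7000 ft.
ISA temperature at 7000 ft = 15 − 2 × (7000/1000) = 1°C.
ISA deviation = 4 − 1 = +3°C.
Density altitude = 7000 + 120 × (3) = 7360 ft.

7360 ft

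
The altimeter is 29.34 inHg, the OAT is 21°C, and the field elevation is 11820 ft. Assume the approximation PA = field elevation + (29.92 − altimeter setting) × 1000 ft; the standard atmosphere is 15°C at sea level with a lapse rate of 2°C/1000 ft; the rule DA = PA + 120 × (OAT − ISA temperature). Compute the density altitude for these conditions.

16096 ft

Pressure altitude = 11820 + (29.92 − 29.34) × 1000 = 11820 + (+580) = 12400 ft.
ISA temperature at 12400 ft = 15 − 2 × (12400/1000) = -9.8°C.
ISA deviation = 21 − (-9.8) = +30.8°C.
Density altitude = 12400 + 120 × (30.8) = 16096 ft.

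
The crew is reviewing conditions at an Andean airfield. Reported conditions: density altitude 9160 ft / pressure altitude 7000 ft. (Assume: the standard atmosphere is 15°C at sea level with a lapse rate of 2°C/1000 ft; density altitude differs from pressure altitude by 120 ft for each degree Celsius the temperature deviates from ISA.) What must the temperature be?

19°C

Density altitude − pressure altitude = 9160 − 7000 = +2160 ft.
At 120 ft/°C that is an ISA deviation of 2160/120 = +18°C.
ISA temperature at 7000 ft = 15 − 2 × (7000/1000) = 1°C.
OAT = ISA + deviation = 1 + (+18) = 19°C.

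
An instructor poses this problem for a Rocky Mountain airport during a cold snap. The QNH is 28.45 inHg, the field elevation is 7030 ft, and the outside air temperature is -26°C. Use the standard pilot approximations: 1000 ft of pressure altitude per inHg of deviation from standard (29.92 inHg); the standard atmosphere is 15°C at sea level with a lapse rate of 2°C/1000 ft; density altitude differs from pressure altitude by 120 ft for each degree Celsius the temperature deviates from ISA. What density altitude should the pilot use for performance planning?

5620 ft

Pressure altitude = 7030 + (29.92 − 28.45) × 1000 = 7030 + (+1470) = 8500 ft.
ISA temperature at 8500 ft = 15 − 2 × (8500/1000) = -2°C.
ISA deviation = -26 − (-2) = -24°C.
Density altitude = 8500 + 120 × (-24) = 5620 ft.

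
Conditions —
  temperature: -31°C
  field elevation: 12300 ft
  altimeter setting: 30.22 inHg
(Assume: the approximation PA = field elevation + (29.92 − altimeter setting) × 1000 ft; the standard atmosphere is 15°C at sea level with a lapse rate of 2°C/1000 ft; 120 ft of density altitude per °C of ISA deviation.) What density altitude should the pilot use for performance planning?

9360 ft

Pressure altitude = 12300 + (29.92 − 30.22) × 1000 = 12300 + (-300) = 12000 ft.
ISA temperature at 12000 ft = 15 − 2 × (12000/1000) = -9°C.
ISA deviation = -31 − (-9) = -22°C.
Density altitude = 12000 + 120 × (-22) = 9360 ft.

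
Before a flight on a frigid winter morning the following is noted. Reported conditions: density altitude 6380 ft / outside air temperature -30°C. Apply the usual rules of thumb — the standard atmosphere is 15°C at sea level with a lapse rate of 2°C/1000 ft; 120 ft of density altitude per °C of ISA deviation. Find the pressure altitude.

9500 ft

DA = PA + 120 × (OAT − (15 − 2·PA/1000)) = PA + 120·OAT − 1800 + 0.24·PA = 1.24·PA + 120·OAT − 1800.
So 1.24·PA = 6380 − 120 × (-30) + 1800 = 11780.
PA = 11780 / 1.24 = 9500 ft.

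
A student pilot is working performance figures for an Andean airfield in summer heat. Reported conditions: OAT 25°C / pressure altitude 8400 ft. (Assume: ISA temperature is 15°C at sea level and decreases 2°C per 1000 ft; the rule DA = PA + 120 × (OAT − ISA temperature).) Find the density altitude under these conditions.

ISA temperature at 8400 ft = 15 − 2 × (8400/1000) = -1.8°C.
ISA deviation = 25 − (-1.8) = +26.8°C.
Density altitude = 8400 + 120 × (26.8) = 8400 + (+3216) = 11616 ft.

11616 ft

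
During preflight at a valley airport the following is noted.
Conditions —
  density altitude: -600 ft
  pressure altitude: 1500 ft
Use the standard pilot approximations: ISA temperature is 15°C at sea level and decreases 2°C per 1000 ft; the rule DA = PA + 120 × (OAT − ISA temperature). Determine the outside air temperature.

Density altitude − pressure altitude = -600 − 1500 = -2100 ft.
At 120 ft/°C that is an ISA deviation of -2100/120 = -17.5°C.
ISA temperature at 1500 ft = 15 − 2 × (1500/1000) = 12°C.
OAT = ISA + deviation = 12 + (-17.5) = -5.5°C.

-5.5°C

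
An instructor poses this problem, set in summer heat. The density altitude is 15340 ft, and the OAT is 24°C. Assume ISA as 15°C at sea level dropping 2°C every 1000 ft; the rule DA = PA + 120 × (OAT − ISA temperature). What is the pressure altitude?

11500 ft

DA = PA + 120 × (OAT − (15 − 2·PA/1000)) = PA + 120·OAT − 1800 + 0.24·PA = 1.24·PA + 120·OAT − 1800.
So 1.24·PA = 15340 − 120 × 24 + 1800 = 14260.
PA = 14260 / 1.24 = 11500 ft.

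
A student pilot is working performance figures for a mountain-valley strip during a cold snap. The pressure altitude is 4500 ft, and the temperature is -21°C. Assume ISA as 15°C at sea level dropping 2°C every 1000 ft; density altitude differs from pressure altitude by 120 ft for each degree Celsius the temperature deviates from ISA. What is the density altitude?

ISA temperature at 4500 ft = 15 − 2 × (4500/1000) = 6°C.
ISA deviation = -21 − 6 = -27°C.
Density altitude = 4500 + 120 × (-27) = 4500 + (-3240) = 1260 ft.

1260 ft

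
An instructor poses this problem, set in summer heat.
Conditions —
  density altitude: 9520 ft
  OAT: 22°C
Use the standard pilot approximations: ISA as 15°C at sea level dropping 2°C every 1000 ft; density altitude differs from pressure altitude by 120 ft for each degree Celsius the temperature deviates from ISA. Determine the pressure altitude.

7000 ft

DA = PA + 120 × (OAT − (15 − 2·PA/1000)) = PA + 120·OAT − 1800 + 0.24·PA = 1.24·PA + 120·OAT − 1800.
So 1.24·PA = 9520 − 120 × 22 + 1800 = 8680.
PA = 8680 / 1.24 = 7000 ft.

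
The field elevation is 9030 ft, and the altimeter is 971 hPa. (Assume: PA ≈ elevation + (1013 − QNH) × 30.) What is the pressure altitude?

Pressure correction = (1013 − 971) × 30 = +1260 ft.
Pressure altitude = 9030 + (+1260) = 10290 ft.

10290 ft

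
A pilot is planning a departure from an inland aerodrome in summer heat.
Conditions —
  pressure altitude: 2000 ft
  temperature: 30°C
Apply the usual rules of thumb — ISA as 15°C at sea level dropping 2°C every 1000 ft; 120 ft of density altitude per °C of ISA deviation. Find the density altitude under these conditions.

ISA temperature at 2000 ft = 15 − 2 × (2000/1000) = 11°C.
ISA deviation = 30 − 11 = +19°C.
Density altitude = 2000 + 120 × (19) = 2000 + (+2280) = 4280 ft.

4280 ft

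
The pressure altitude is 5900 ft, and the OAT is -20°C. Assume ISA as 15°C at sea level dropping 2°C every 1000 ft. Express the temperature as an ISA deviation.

ISA temperature at 5900 ft = 15 − 2 × (5900/1000) = 3.2°C.
Deviation = OAT − ISA = -20 − 3.2 = -23.2°C.

ISA-23.2°C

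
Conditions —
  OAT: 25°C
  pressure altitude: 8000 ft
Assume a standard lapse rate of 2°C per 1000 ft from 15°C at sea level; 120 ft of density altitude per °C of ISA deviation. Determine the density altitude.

ISA temperature at 8000 ft = 15 − 2 × (8000/1000) = -1°C.
ISA deviation = 25 − (-1) = +26°C.
Density altitude = 8000 + 120 × (26) = 8000 + (+3120) = 11120 ft.

11120 ft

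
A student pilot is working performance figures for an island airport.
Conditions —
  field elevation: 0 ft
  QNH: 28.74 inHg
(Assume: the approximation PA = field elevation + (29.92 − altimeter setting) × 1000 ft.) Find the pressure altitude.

Pressure correction = (29.92 − 28.74) × 1000 = +1180 ft.
Pressure altitude = 0 + (+1180) = 1180 ft.

1180 ft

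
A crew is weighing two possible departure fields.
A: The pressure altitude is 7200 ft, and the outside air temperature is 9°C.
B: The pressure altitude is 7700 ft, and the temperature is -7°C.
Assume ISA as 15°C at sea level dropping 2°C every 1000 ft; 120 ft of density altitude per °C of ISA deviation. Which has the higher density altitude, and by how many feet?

A by 1300 ft

A: ISA temp = 0.6°C, deviation +8.4°C, DA = 7200 + 120 × 8.4 = 8208 ft.
B: ISA temp = -0.4°C, deviation -6.6°C, DA = 7700 + 120 × (-6.6) = 6908 ft.
A is higher by 8208 − 6908 = 1300 ft.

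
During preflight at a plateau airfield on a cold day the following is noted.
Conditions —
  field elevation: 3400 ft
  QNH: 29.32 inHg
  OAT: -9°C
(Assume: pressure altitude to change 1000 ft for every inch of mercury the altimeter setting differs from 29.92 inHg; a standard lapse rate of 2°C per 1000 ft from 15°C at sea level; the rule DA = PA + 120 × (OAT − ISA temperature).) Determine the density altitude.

2080 ft

Pressure altitude = 3400 + (29.92 − 29.32) × 1000 = 3400 + (+600) = 4000 ft.
ISA temperature at 4000 ft = 15 − 2 × (4000/1000) = 7°C.
ISA deviation = -9 − 7 = -16°C.
Density altitude = 4000 + 120 × (-16) = 2080 ft.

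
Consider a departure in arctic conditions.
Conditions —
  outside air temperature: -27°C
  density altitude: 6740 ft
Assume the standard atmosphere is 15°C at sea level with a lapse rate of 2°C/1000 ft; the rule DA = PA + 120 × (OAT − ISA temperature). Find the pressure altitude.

9500 ft

DA = PA + 120 × (OAT − (15 − 2·PA/1000)) = PA + 120·OAT − 1800 + 0.24·PA = 1.24·PA + 120·OAT − 1800.
So 1.24·PA = 6740 − 120 × (-27) + 1800 = 11780.
PA = 11780 / 1.24 = 9500 ft.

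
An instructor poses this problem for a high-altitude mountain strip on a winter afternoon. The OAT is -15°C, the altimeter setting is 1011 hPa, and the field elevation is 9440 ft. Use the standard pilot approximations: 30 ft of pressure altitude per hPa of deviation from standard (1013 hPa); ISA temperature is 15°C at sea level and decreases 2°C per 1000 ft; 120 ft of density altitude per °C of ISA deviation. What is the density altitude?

8180 ft

Pressure altitude = 9440 + (1013 − 1011) × 30 = 9440 + (+60) = 9500 ft.
ISA temperature at 9500 ft = 15 − 2 × (9500/1000) = -4°C.
ISA deviation = -15 − (-4) = -11°C.
Density altitude = 9500 + 120 × (-11) = 8180 ft.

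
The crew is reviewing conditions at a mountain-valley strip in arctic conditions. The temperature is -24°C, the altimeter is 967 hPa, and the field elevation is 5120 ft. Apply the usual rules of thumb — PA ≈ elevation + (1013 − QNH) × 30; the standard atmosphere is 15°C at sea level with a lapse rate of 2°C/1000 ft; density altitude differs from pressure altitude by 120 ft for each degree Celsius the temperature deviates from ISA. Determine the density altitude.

3380 ft

Pressure altitude = 5120 + (1013 − 967) × 30 = 5120 + (+1380) = 6500 ft.
ISA temperature at 6500 ft = 15 − 2 × (6500/1000) = 2°C.
ISA deviation = -24 − 2 = -26°C.
Density altitude = 6500 + 120 × (-26) = 3380 ft.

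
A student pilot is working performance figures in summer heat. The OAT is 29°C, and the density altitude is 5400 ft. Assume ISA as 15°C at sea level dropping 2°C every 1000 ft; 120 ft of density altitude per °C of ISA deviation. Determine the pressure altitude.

3000 ft

DA = PA + 120 × (OAT − (15 − 2·PA/1000)) = PA + 120·OAT − 1800 + 0.24·PA = 1.24·PA + 120·OAT − 1800.
So 1.24·PA = 5400 − 120 × 29 + 1800 = 3720.
PA = 3720 / 1.24 = 3000 ft.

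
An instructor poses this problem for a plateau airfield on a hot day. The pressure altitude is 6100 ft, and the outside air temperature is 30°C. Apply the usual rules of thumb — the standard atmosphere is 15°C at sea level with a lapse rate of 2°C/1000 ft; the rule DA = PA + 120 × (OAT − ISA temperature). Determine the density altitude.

9364 ft

ISA temperature at 6100 ft = 15 − 2 × (6100/1000) = 2.8°C.
ISA deviation = 30 − 2.8 = +27.2°C.
Density altitude = 6100 + 120 × (27.2) = 6100 + (+3264) = 9364 ft.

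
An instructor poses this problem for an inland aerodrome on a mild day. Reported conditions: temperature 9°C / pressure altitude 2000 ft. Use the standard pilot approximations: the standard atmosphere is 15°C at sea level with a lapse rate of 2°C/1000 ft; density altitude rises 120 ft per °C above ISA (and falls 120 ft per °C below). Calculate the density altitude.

1760 ft

ISA temperature at 2000 ft = 15 − 2 × (2000/1000) = 11°C.
ISA deviation = 9 − 11 = -2°C.
Density altitude = 2000 + 120 × (-2) = 2000 + (-240) = 1760 ft.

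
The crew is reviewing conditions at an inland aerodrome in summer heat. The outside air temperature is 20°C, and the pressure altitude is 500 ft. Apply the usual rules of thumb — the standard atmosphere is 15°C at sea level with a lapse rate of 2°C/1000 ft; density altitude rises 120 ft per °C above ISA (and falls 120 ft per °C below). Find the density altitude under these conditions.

ISA temperature at 500 ft = 15 − 2 × (500/1000) = 14°C.
ISA deviation = 20 − 14 = +6°C.
Density altitude = 500 + 120 × (6) = 500 + (+720) = 1220 ft.

1220 ft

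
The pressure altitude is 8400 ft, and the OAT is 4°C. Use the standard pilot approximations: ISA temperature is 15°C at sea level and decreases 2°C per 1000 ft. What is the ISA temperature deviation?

ISA+5.8°C

ISA temperature at 8400 ft = 15 − 2 × (8400/1000) = -1.8°C.
Deviation = OAT − ISA = 4 − (-1.8) = +5.8°C.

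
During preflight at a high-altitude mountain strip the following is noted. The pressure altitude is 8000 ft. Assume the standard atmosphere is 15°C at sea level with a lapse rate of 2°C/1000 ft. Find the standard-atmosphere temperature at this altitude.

-1°C

ISA temperature = 15 − 2 × (8000/1000) = 15 − 16 = -1°C.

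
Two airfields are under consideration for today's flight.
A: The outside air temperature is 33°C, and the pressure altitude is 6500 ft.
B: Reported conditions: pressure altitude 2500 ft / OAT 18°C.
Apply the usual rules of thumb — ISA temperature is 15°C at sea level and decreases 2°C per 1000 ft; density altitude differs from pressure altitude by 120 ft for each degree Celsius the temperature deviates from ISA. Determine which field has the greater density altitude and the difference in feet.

A by 6760 ft

A: ISA temp = 2°C, deviation +31°C, DA = 6500 + 120 × 31 = 10220 ft.
B: ISA temp = 10°C, deviation +8°C, DA = 2500 + 120 × 8 = 3460 ft.
A is higher by 10220 − 3460 = 6760 ft.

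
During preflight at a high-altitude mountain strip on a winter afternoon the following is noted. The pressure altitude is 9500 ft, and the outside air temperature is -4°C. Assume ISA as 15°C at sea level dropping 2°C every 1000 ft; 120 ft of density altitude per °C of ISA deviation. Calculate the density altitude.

9500 ft

ISA temperature at 9500 ft = 15 − 2 × (9500/1000) = -4°C.
ISA deviation = -4 − (-4) = 0°C.
Density altitude = 9500 + 120 × (0) = 9500 + (0) = 9500 ft.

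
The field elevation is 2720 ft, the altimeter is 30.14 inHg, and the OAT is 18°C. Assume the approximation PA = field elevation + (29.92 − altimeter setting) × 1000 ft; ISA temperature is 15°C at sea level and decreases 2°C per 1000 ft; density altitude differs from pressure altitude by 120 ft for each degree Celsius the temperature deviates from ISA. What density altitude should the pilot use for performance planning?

3460 ft

Pressure altitude = 2720 + (29.92 − 30.14) × 1000 = 2720 + (-220) = 2500 ft.
ISA temperature at 2500 ft = 15 − 2 × (2500/1000) = 10°C.
ISA deviation = 18 − 10 = +8°C.
Density altitude = 2500 + 120 × (8) = 3460 ft.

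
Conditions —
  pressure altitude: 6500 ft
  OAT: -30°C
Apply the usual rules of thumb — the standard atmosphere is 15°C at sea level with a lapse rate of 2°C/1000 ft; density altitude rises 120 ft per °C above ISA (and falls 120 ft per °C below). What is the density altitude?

2660 ft

ISA temperature at 6500 ft = 15 − 2 × (6500/1000) = 2°C.
ISA deviation = -30 − 2 = -32°C.
Density altitude = 6500 + 120 × (-32) = 6500 + (-3840) = 2660 ft.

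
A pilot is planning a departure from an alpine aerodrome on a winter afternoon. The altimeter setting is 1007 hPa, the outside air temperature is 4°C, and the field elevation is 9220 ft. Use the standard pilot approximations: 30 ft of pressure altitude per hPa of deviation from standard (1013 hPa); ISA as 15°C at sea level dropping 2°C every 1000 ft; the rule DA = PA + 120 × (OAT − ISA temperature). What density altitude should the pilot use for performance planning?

Pressure altitude = 9220 + (1013 − 1007) × 30 = 9220 + (+180) = 9400 ft.
ISA temperature at 9400 ft = 15 − 2 × (9400/1000) = -3.8°C.
ISA deviation = 4 − (-3.8) = +7.8°C.
Density altitude = 9400 + 120 × (7.8) = 10336 ft.

10336 ft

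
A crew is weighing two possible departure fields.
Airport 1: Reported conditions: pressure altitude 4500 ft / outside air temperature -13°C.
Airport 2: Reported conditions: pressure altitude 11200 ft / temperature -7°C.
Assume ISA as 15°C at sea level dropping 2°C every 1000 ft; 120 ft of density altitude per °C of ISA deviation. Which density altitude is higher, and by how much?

Airport 1: ISA temp = 6°C, deviation -19°C, DA = 4500 + 120 × (-19) = 2220 ft.
Airport 2: ISA temp = -7.4°C, deviation +0.4°C, DA = 11200 + 120 × 0.4 = 11248 ft.
Airport 2 is higher by 11248 − 2220 = 9028 ft.

Airport 2 by 9028 ft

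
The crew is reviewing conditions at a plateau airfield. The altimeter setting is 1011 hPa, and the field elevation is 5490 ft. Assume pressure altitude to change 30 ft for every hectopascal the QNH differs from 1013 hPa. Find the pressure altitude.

5550 ft

Pressure correction = (1013 − 1011) × 30 = +60 ft.
Pressure altitude = 5490 + (+60) = 5550 ft.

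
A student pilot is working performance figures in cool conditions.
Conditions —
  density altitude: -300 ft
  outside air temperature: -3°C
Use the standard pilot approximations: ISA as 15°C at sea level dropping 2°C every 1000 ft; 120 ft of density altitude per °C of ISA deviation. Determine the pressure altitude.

DA = PA + 120 × (OAT − (15 − 2·PA/1000)) = PA + 120·OAT − 1800 + 0.24·PA = 1.24·PA + 120·OAT − 1800.
So 1.24·PA = -300 − 120 × (-3) + 1800 = 1860.
PA = 1860 / 1.24 = 1500 ft.

1500 ft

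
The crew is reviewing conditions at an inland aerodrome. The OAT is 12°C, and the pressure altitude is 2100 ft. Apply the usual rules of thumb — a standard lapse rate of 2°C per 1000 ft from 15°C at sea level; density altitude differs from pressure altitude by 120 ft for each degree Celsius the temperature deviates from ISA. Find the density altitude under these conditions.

ISA temperature at 2100 ft = 15 − 2 × (2100/1000) = 10.8°C.
ISA deviation = 12 − 10.8 = +1.2°C.
Density altitude = 2100 + 120 × (1.2) = 2100 + (+144) = 2244 ft.

2244 ft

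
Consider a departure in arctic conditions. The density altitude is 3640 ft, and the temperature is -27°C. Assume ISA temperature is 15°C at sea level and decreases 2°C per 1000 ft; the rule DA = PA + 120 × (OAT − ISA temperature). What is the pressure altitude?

7000 ft

DA = PA + 120 × (OAT − (15 − 2·PA/1000)) = PA + 120·OAT − 1800 + 0.24·PA = 1.24·PA + 120·OAT − 1800.
So 1.24·PA = 3640 − 120 × (-27) + 1800 = 8680.
PA = 8680 / 1.24 = 7000 ft.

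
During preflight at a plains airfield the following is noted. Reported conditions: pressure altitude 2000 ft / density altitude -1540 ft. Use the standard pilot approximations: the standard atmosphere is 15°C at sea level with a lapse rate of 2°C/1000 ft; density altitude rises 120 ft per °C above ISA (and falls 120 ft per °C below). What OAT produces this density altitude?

-18.5°C

Density altitude − pressure altitude = -1540 − 2000 = -3540 ft.
At 120 ft/°C that is an ISA deviation of -3540/120 = -29.5°C.
ISA temperature at 2000 ft = 15 − 2 × (2000/1000) = 11°C.
OAT = ISA + deviation = 11 + (-29.5) = -18.5°C.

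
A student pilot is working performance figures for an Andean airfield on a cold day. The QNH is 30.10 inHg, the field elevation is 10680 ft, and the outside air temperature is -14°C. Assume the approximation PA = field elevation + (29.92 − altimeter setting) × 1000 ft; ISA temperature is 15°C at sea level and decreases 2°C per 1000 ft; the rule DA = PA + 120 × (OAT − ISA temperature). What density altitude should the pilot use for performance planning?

Pressure altitude = 10680 + (29.92 − 30.10) × 1000 = 10680 + (-180) = 10500 ft.
ISA temperature at 10500 ft = 15 − 2 × (10500/1000) = -6°C.
ISA deviation = -14 − (-6) = -8°C.
Density altitude = 10500 + 120 × (-8) = 9540 ft.

9540 ft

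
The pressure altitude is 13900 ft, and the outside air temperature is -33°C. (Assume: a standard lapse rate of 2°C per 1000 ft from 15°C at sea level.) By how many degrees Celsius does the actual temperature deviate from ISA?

ISA temperature at 13900 ft = 15 − 2 × (13900/1000) = -12.8°C.
Deviation = OAT − ISA = -33 − (-12.8) = -20.2°C.

ISA-20.2°C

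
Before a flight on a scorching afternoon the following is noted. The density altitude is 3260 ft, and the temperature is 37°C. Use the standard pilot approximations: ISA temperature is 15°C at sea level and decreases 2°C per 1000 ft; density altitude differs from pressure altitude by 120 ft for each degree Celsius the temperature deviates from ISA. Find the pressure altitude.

DA = PA + 120 × (OAT − (15 − 2·PA/1000)) = PA + 120·OAT − 1800 + 0.24·PA = 1.24·PA + 120·OAT − 1800.
So 1.24·PA = 3260 − 120 × 37 + 1800 = 620.
PA = 620 / 1.24 = 500 ft.

500 ft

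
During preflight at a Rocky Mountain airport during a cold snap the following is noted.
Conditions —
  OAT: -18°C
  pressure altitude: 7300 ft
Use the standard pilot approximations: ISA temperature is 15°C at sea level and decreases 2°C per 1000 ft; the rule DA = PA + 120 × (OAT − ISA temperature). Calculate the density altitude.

ISA temperature at 7300 ft = 15 − 2 × (7300/1000) = 0.4°C.
ISA deviation = -18 − 0.4 = -18.4°C.
Density altitude = 7300 + 120 × (-18.4) = 7300 + (-2208) = 5092 ft.

5092 ft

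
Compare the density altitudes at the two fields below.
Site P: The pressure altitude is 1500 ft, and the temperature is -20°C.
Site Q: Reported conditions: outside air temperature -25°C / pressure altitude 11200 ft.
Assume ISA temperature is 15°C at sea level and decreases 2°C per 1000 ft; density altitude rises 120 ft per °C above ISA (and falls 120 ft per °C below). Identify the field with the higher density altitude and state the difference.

Site P: ISA temp = 12°C, deviation -32°C, DA = 1500 + 120 × (-32) = -2340 ft.
Site Q: ISA temp = -7.4°C, deviation -17.6°C, DA = 11200 + 120 × (-17.6) = 9088 ft.
Site Q is higher by 9088 − (-2340) = 11428 ft.

Site Q by 11428 ft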